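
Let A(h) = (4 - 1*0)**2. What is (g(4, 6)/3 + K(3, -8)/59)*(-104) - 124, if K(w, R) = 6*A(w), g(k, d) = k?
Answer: -76444/177 ≈ -431.89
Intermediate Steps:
A(h) = 16 (A(h) = (4 + 0)**2 = 4**2 = 16)
K(w, R) = 96 (K(w, R) = 6*16 = 96)
(g(4, 6)/3 + K(3, -8)/59)*(-104) - 124 = (4/3 + 96/59)*(-104) - 124 = (524/177)*(-104) - 124 = -54496/177 - 124 = -76444/177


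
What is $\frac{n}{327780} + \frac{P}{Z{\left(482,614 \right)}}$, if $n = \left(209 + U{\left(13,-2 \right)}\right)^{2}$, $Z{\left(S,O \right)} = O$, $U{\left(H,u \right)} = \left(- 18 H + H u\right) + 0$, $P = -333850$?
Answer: $- \frac{6079319777}{11180940} \approx -543.72$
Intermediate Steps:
$U{\left(H,u \right)} = - 18 H + H u$
$n = 2601$ ($n = \left(209 + 13 \left(-18 - 2\right)\right)^{2} = \left(209 + 13 \left(-20\right)\right)^{2} = \left(209 - 260\right)^{2} = \left(-51\right)^{2} = 2601$)
$\frac{n}{327780} + \frac{P}{Z{\left(482,614 \right)}} = \frac{2601}{327780} - \frac{333850}{614} = 2601 \cdot \frac{1}{327780} - \frac{166925}{307} = \frac{289}{36420} - \frac{166925}{307} = - \frac{6079319777}{11180940}$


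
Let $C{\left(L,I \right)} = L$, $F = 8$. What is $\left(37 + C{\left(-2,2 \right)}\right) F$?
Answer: $280$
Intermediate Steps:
$\left(37 + C{\left(-2,2 \right)}\right) F = \left(37 - 2\right) 8 = 35 \cdot 8 = 280$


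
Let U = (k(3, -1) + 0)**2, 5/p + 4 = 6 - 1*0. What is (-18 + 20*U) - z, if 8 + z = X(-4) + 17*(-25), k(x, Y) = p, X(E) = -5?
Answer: 545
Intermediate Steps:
p = 5/2 (p = 5/(-4 + (6 - 1*0)) = 5/(-4 + (6 + 0)) = 5/(-4 + 6) = 5/2 ≈ 2.5000)
k(x, Y) = 5/2
U = 25/4 (U = (5/2 + 0)**2 = (5/2)**2 = 25/4 ≈ 6.2500)
z = -438 (z = -8 + (-5 + 17*(-25)) = -8 + (-5 - 425) = -8 - 430 = -438)
(-18 + 20*U) - z = (-18 + 20*(25/4)) - 1*(-438) = (-18 + 125) + 438 = 107 + 438 = 545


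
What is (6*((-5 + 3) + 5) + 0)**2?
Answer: 324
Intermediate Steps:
(6*((-5 + 3) + 5) + 0)**2 = (6*(-2 + 5) + 0)**2 = (6*3 + 0)**2 = (18 + 0)**2 = 18**2 = 324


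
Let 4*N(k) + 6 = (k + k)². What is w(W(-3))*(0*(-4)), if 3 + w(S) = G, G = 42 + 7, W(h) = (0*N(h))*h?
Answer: 0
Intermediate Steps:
N(k) = -3/2 + k² (N(k) = -3/2 + (k + k)²/4 = -3/2 + (2*k)²/4 = -3/2 + (4*k²)/4 = -3/2 + k²)
W(h) = 0 (W(h) = (0*(-3/2 + h²))*h = 0*h = 0)
G = 49
w(S) = 46 (w(S) = -3 + 49 = 46)
w(W(-3))*(0*(-4)) = 46*(0*(-4)) = 46*0 = 0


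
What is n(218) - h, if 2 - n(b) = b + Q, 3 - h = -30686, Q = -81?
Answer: -30824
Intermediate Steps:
h = 30689 (h = 3 - 1*(-30686) = 3 + 30686 = 30689)
n(b) = 83 - b (n(b) = 2 - (b - 81) = 2 - (-81 + b) = 2 + (81 - b) = 83 - b)
n(218) - h = (83 - 1*218) - 1*30689 = (83 - 218) - 30689 = -135 - 30689 = -30824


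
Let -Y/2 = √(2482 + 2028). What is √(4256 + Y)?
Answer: √(4256 - 2*√4510) ≈ 64.200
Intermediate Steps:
Y = -2*√4510 (Y = -2*√(2482 + 2028) = -2*√4510 ≈ -134.31)
√(4256 + Y) = √(4256 - 2*√4510)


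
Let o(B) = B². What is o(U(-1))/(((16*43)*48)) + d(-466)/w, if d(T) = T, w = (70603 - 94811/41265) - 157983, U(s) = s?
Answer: 638640508271/119078946795264 ≈ 0.0053632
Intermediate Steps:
w = -3605830511/41265 (w = (70603 - 94811*1/41265) - 157983 = (70603 - 94811/41265) - 157983 = 2913337984/41265 - 157983 = -3605830511/41265 ≈ -87382.)
o(U(-1))/(((16*43)*48)) + d(-466)/w = (-1)²/(((16*43)*48)) - 466/(-3605830511/41265) = 1/(688*48) - 466*(-41265/3605830511) = 1/33024 + 19229490/3605830511 = 638640508271/119078946795264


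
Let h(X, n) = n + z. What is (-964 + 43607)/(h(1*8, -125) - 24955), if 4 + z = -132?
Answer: -42643/25216 ≈ -1.6911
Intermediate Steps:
z = -136 (z = -4 - 132 = -136)
h(X, n) = -136 + n (h(X, n) = n - 136 = -136 + n)
(-964 + 43607)/(h(1*8, -125) - 24955) = (-964 + 43607)/((-136 - 125) - 24955) = 42643/(-261 - 24955) = 42643/(-25216) = 42643*(-1/25216) = -42643/25216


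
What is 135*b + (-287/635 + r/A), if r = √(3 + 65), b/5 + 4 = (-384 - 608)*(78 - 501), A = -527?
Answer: 179856193213/635 - 2*√17/527 ≈ 2.8324e+8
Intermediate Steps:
b = 2098060 (b = -20 + 5*((-384 - 608)*(78 - 501)) = -20 + 5*(-992*(-423)) = -20 + 5*419616 = -20 + 2098080 = 2098060)
r = 2*√17 (r = √68 = 2*√17 ≈ 8.2462)
135*b + (-287/635 + r/A) = 135*2098060 + (-287/635 + (2*√17)/(-527)) = 283238100 + (-287*1/635 + (2*√17)*(-1/527)) = 283238100 + (-287/635 - 2*√17/527) = 179856193213/635 - 2*√17/527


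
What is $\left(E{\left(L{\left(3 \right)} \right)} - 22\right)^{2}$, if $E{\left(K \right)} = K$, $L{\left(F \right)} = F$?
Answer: $361$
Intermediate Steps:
$\left(E{\left(L{\left(3 \right)} \right)} - 22\right)^{2} = \left(3 - 22\right)^{2} = \left(-19\right)^{2} = 361$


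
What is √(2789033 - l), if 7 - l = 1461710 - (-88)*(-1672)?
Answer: 20*√10259 ≈ 2025.7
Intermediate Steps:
l = -1314567 (l = 7 - (1461710 - (-88)*(-1672)) = 7 - (1461710 - 1*147136) = 7 - (1461710 - 147136) = 7 - 1*1314574 = 7 - 1314574 = -1314567)
√(2789033 - l) = √(2789033 - 1*(-1314567)) = √(2789033 + 1314567) = √4103600 = 20*√10259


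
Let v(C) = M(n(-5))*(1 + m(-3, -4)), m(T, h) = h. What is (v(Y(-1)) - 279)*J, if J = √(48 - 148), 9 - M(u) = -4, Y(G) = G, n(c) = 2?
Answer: -3180*I ≈ -3180.0*I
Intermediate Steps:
M(u) = 13 (M(u) = 9 - 1*(-4) = 9 + 4 = 13)
J = 10*I (J = √(-100) = 10*I ≈ 10.0*I)
v(C) = -39 (v(C) = 13*(1 - 4) = 13*(-3) = -39)
(v(Y(-1)) - 279)*J = (-39 - 279)*(10*I) = -3180*I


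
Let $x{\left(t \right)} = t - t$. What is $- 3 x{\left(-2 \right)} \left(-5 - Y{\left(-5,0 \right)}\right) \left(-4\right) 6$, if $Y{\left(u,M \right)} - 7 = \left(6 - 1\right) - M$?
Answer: $0$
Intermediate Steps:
$Y{\left(u,M \right)} = 12 - M$ ($Y{\left(u,M \right)} = 7 - \left(-5 + M\right) = 12 - M$)
$x{\left(t \right)} = 0$
$- 3 x{\left(-2 \right)} \left(-5 - Y{\left(-5,0 \right)}\right) \left(-4\right) 6 = - 3 \cdot 0 \left(-5 - \left(12 - 0\right)\right) \left(-4\right) 6 = - 3 \cdot 0 \left(-5 - \left(12 + 0\right)\right) \left(-4\right) 6 = - 3 \cdot 0 \left(-5 - 12\right) \left(-4\right) 6 = - 3 \cdot 0 \left(-17\right) \left(-4\right) 6 = - 3 \cdot 0 \left(-4\right) 6 = - 3 \cdot 0 \cdot 6 = \left(-3\right) 0 = 0$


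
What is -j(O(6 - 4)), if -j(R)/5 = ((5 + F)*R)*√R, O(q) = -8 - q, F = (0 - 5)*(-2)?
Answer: -750*I*√10 ≈ -2371.7*I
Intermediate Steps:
F = 10 (F = -5*(-2) = 10)
j(R) = -75*R^(3/2) (j(R) = -5*(5 + 10)*R*√R = -5*15*R*√R = -75*R^(3/2))
-j(O(6 - 4)) = -(-75)*(-8 - (6 - 4))^(3/2) = -(-75)*(-8 - 1*2)^(3/2) = -(-75)*(-8 - 2)^(3/2) = -(-75)*(-10)^(3/2) = -(-75)*(-10*I*√10) = -750*I*√10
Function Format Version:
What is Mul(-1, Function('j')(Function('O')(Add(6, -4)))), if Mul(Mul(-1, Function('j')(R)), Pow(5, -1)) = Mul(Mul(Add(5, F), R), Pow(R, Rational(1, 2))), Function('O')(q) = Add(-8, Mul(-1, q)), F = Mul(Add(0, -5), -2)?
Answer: Mul(-750, I, Pow(10, Rational(1, 2))) ≈ Mul(-2371.7, I)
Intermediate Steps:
F = 10 (F = Mul(-5, -2) = 10)
Function('j')(R) = Mul(-75, Pow(R, Rational(3, 2))) (Function('j')(R) = Mul(-5, Mul(Mul(Add(5, 10), R), Pow(R, Rational(1, 2)))) = Mul(-5, Mul(Mul(15, R), Pow(R, Rational(1, 2)))) = Mul(-5, Mul(15, Pow(R, Rational(3, 2)))) = Mul(-75, Pow(R, Rational(3, 2))))
Mul(-1, Function('j')(Function('O')(Add(6, -4)))) = Mul(-1, Mul(-75, Pow(Add(-8, Mul(-1, Add(6, -4))), Rational(3, 2)))) = Mul(-1, Mul(-75, Pow(Add(-8, Mul(-1, 2)), Rational(3, 2)))) = Mul(-1, Mul(-75, Pow(Add(-8, -2), Rational(3, 2)))) = Mul(-1, Mul(-75, Pow(-10, Rational(3, 2)))) = Mul(-1, Mul(-75, Mul(-10, I, Pow(10, Rational(1, 2))))) = Mul(-1, Mul(750, I, Pow(10, Rational(1, 2)))) = Mul(-750, I, Pow(10, Rational(1, 2)))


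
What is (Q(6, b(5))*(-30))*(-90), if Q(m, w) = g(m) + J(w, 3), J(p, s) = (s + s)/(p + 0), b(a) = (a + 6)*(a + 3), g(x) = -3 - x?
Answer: -265275/11 ≈ -24116.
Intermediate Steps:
b(a) = (3 + a)*(6 + a) (b(a) = (6 + a)*(3 + a) = (3 + a)*(6 + a))
J(p, s) = 2*s/p (J(p, s) = (2*s)/p = 2*s/p)
Q(m, w) = -3 - m + 6/w (Q(m, w) = (-3 - m) + 2*3/w = (-3 - m) + 6/w = -3 - m + 6/w)
(Q(6, b(5))*(-30))*(-90) = ((-3 - 1*6 + 6/(18 + 5**2 + 9*5))*(-30))*(-90) = ((-3 - 6 + 6/(18 + 25 + 45))*(-30))*(-90) = ((-3 - 6 + 6/88)*(-30))*(-90) = ((-3 - 6 + 6*(1/88))*(-30))*(-90) = ((-3 - 6 + 3/44)*(-30))*(-90) = -393/44*(-30)*(-90) = (5895/22)*(-90) = -265275/11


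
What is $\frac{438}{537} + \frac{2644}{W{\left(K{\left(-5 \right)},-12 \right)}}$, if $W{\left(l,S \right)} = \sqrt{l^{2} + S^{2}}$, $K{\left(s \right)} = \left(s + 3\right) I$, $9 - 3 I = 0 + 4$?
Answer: $\frac{146}{179} + \frac{3966 \sqrt{349}}{349} \approx 213.11$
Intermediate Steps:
$I = \frac{5}{3}$ ($I = 3 - \frac{0 + 4}{3} = 3 - \frac{4}{3} = \frac{5}{3} \approx 1.6667$)
$K{\left(s \right)} = 5 + \frac{5 s}{3}$ ($K{\left(s \right)} = \left(s + 3\right) \frac{5}{3} = \left(3 + s\right) \frac{5}{3} = 5 + \frac{5 s}{3}$)
$W{\left(l,S \right)} = \sqrt{S^{2} + l^{2}}$
$\frac{438}{537} + \frac{2644}{W{\left(K{\left(-5 \right)},-12 \right)}} = \frac{438}{537} + \frac{2644}{\sqrt{\left(-12\right)^{2} + \left(5 + \frac{5}{3} \left(-5\right)\right)^{2}}} = 438 \cdot \frac{1}{537} + \frac{2644}{\sqrt{144 + \left(5 - \frac{25}{3}\right)^{2}}} = \frac{146}{179} + \frac{2644}{\sqrt{144 + \left(- \frac{10}{3}\right)^{2}}} = \frac{146}{179} + \frac{2644}{\sqrt{144 + \frac{100}{9}}} = \frac{146}{179} + \frac{2644}{\sqrt{\frac{1396}{9}}} = \frac{146}{179} + \frac{2644}{\frac{2}{3} \sqrt{349}} = \frac{146}{179} + 2644 \frac{3 \sqrt{349}}{698} = \frac{146}{179} + \frac{3966 \sqrt{349}}{349}$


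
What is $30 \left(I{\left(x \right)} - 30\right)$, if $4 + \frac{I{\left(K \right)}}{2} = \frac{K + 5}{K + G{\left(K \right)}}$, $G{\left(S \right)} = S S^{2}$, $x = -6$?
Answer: $- \frac{42170}{37} \approx -1139.7$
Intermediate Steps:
$G{\left(S \right)} = S^{3}$
$I{\left(K \right)} = -8 + \frac{2 \left(5 + K\right)}{K + K^{3}}$ ($I{\left(K \right)} = -8 + 2 \frac{K + 5}{K + K^{3}} = -8 + 2 \frac{5 + K}{K + K^{3}} = -8 + \frac{2 \left(5 + K\right)}{K + K^{3}}$)
$30 \left(I{\left(x \right)} - 30\right) = 30 \left(\frac{10 - 8 \left(-6\right)^{3} - -36}{-6 + \left(-6\right)^{3}} - 30\right) = 30 \left(\frac{10 - -1728 + 36}{-6 - 216} - 30\right) = 30 \left(\frac{10 + 1728 + 36}{-222} - 30\right) = 30 \left(\left(- \frac{1}{222}\right) 1774 - 30\right) = 30 \left(- \frac{887}{111} - 30\right) = 30 \left(- \frac{4217}{111}\right) = - \frac{42170}{37}$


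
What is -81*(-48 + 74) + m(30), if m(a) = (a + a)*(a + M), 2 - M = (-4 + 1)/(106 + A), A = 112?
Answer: -20184/109 ≈ -185.17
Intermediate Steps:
M = 439/218 (M = 2 - (-4 + 1)/(106 + 112) = 2 - (-3)/218 = 2 - 1*(-3/218) = 2 + 3/218 = 439/218 ≈ 2.0138)
m(a) = 2*a*(439/218 + a) (m(a) = (a + a)*(a + 439/218) = (2*a)*(439/218 + a) = 2*a*(439/218 + a))
-81*(-48 + 74) + m(30) = -81*(-48 + 74) + (1/109)*30*(439 + 218*30) = -81*26 + (1/109)*30*(439 + 6540) = -2106 + (1/109)*30*6979 = -2106 + 209370/109 = -20184/109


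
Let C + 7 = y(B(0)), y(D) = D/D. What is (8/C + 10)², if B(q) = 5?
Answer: 676/9 ≈ 75.111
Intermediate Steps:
y(D) = 1
C = -6 (C = -7 + 1 = -6)
(8/C + 10)² = (8/(-6) + 10)² = (8*(-⅙) + 10)² = (-4/3 + 10)² = (26/3)² = 676/9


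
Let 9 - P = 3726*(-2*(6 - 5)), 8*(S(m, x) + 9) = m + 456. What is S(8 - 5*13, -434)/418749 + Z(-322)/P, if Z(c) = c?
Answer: -358752559/8331430104 ≈ -0.043060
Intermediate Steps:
S(m, x) = 48 + m/8 (S(m, x) = -9 + (m + 456)/8 = -9 + (456 + m)/8 = -9 + (57 + m/8) = 48 + m/8)
P = 7461 (P = 9 - 3726*(-2*(6 - 5)) = 9 - 3726*(-2*1) = 9 - 3726*(-2) = 9 - 1*(-7452) = 9 + 7452 = 7461)
S(8 - 5*13, -434)/418749 + Z(-322)/P = (48 + (8 - 5*13)/8)/418749 - 322/7461 = (48 + (8 - 65)/8)*(1/418749) - 322*1/7461 = (48 + (1/8)*(-57))*(1/418749) - 322/7461 = (48 - 57/8)*(1/418749) - 322/7461 = (327/8)*(1/418749) - 322/7461 = 109/1116664 - 322/7461 = -358752559/8331430104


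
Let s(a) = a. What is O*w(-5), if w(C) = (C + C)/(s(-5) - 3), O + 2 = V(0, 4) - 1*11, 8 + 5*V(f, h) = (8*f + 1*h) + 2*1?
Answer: -67/4 ≈ -16.750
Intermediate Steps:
V(f, h) = -6/5 + h/5 + 8*f/5 (V(f, h) = -8/5 + ((8*f + 1*h) + 2*1)/5 = -8/5 + ((8*f + h) + 2)/5 = -8/5 + ((h + 8*f) + 2)/5 = -8/5 + (2 + h + 8*f)/5 = -8/5 + (⅖ + h/5 + 8*f/5) = -6/5 + h/5 + 8*f/5)
O = -67/5 (O = -2 + ((-6/5 + (⅕)*4 + (8/5)*0) - 1*11) = -2 + ((-6/5 + ⅘ + 0) - 11) = -2 + (-⅖ - 11) = -2 - 57/5 = -67/5 ≈ -13.400)
w(C) = -C/4 (w(C) = (C + C)/(-5 - 3) = (2*C)/(-8) = (2*C)*(-⅛) = -C/4)
O*w(-5) = -(-67)*(-5)/20 = -67/5*5/4 = -67/4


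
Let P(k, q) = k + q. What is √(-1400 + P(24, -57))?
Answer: I*√1433 ≈ 37.855*I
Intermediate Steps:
√(-1400 + P(24, -57)) = √(-1400 + (24 - 57)) = √(-1400 - 33) = √(-1433) = I*√1433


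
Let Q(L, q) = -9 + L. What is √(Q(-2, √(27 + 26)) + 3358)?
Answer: √3347 ≈ 57.853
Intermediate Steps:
√(Q(-2, √(27 + 26)) + 3358) = √((-9 - 2) + 3358) = √(-11 + 3358) = √3347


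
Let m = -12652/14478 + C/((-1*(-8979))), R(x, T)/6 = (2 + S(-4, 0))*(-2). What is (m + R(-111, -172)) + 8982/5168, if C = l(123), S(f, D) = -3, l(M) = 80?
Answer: 37931948959/2946620472 ≈ 12.873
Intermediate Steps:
C = 80
R(x, T) = 12 (R(x, T) = 6*((2 - 3)*(-2)) = 6*(-1*(-2)) = 6*2 = 12)
m = -18740678/21666327 (m = -12652/14478 + 80/((-1*(-8979))) = -12652*1/14478 + 80/8979 = -6326/7239 + 80*(1/8979) = -6326/7239 + 80/8979 = -18740678/21666327 ≈ -0.86497)
(m + R(-111, -172)) + 8982/5168 = (-18740678/21666327 + 12) + 8982/5168 = 241255246/21666327 + 8982*(1/5168) = 241255246/21666327 + 4491/2584 = 37931948959/2946620472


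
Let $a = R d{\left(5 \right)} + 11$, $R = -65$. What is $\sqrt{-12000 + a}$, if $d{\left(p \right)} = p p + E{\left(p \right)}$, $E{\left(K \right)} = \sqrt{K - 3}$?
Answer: $\sqrt{-13614 - 65 \sqrt{2}} \approx 117.07 i$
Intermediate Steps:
$E{\left(K \right)} = \sqrt{-3 + K}$
$d{\left(p \right)} = p^{2} + \sqrt{-3 + p}$ ($d{\left(p \right)} = p p + \sqrt{-3 + p} = p^{2} + \sqrt{-3 + p}$)
$a = -1614 - 65 \sqrt{2}$ ($a = - 65 \left(5^{2} + \sqrt{-3 + 5}\right) + 11 = - 65 \left(25 + \sqrt{2}\right) + 11 = \left(-1625 - 65 \sqrt{2}\right) + 11 = -1614 - 65 \sqrt{2} \approx -1705.9$)
$\sqrt{-12000 + a} = \sqrt{-12000 - \left(1614 + 65 \sqrt{2}\right)} = \sqrt{-13614 - 65 \sqrt{2}}$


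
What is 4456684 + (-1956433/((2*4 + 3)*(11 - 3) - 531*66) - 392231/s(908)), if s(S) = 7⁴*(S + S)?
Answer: 30536547661817/6851768 ≈ 4.4567e+6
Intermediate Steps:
s(S) = 4802*S (s(S) = 2401*(2*S) = 4802*S)
4456684 + (-1956433/((2*4 + 3)*(11 - 3) - 531*66) - 392231/s(908)) = 4456684 + (-1956433/((2*4 + 3)*(11 - 3) - 531*66) - 392231/(4802*908)) = 4456684 + (-1956433/((8 + 3)*8 - 35046) - 392231/4360216) = 4456684 + (-1956433/(11*8 - 35046) - 392231*1/4360216) = 4456684 + (-1956433/(88 - 35046) - 56033/622888) = 4456684 + (-1956433/(-34958) - 56033/622888) = 4456684 + (-1956433*(-1/34958) - 56033/622888) = 4456684 + (1956433/34958 - 56033/622888) = 4456684 + 382844505/6851768 = 30536547661817/6851768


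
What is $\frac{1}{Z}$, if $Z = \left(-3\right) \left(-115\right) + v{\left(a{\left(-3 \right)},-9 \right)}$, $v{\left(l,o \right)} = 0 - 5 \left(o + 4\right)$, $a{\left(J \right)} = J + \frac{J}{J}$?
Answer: $\frac{1}{370} \approx 0.0027027$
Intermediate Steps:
$a{\left(J \right)} = 1 + J$ ($a{\left(J \right)} = J + 1 = 1 + J$)
$v{\left(l,o \right)} = -20 - 5 o$ ($v{\left(l,o \right)} = 0 - 5 \left(4 + o\right) = 0 - \left(20 + 5 o\right) = -20 - 5 o$)
$Z = 370$ ($Z = \left(-3\right) \left(-115\right) - -25 = 345 + \left(-20 + 45\right) = 345 + 25 = 370$)
$\frac{1}{Z} = \frac{1}{370}$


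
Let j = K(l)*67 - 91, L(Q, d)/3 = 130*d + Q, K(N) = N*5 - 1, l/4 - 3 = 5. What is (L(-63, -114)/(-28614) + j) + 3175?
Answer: 131038389/9538 ≈ 13739.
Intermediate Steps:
l = 32 (l = 12 + 4*5 = 12 + 20 = 32)
K(N) = -1 + 5*N (K(N) = 5*N - 1 = -1 + 5*N)
L(Q, d) = 3*Q + 390*d (L(Q, d) = 3*(130*d + Q) = 3*(Q + 130*d) = 3*Q + 390*d)
j = 10562 (j = (-1 + 5*32)*67 - 91 = (-1 + 160)*67 - 91 = 159*67 - 91 = 10653 - 91 = 10562)
(L(-63, -114)/(-28614) + j) + 3175 = ((3*(-63) + 390*(-114))/(-28614) + 10562) + 3175 = ((-189 - 44460)*(-1/28614) + 10562) + 3175 = (-44649*(-1/28614) + 10562) + 3175 = (14883/9538 + 10562) + 3175 = 100755239/9538 + 3175 = 131038389/9538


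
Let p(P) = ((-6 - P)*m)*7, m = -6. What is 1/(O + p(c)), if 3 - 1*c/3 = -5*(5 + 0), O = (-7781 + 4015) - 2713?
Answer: -1/2699 ≈ -0.00037051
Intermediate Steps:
O = -6479 (O = -3766 - 2713 = -6479)
c = 84 (c = 9 - (-15)*(5 + 0) = 9 - (-15)*5 = 9 - 3*(-25) = 9 + 75 = 84)
p(P) = 252 + 42*P (p(P) = ((-6 - P)*(-6))*7 = (36 + 6*P)*7 = 252 + 42*P)
1/(O + p(c)) = 1/(-6479 + (252 + 42*84)) = 1/(-6479 + (252 + 3528)) = 1/(-6479 + 3780) = 1/(-2699) = -1/2699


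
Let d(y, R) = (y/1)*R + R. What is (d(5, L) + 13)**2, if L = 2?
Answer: 625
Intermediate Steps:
d(y, R) = R + R*y (d(y, R) = (1*y)*R + R = y*R + R = R*y + R = R + R*y)
(d(5, L) + 13)**2 = (2*(1 + 5) + 13)**2 = (2*6 + 13)**2 = (12 + 13)**2 = 25**2 = 625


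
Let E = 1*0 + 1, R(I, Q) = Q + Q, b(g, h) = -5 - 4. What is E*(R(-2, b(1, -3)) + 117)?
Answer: 99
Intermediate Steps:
b(g, h) = -9
R(I, Q) = 2*Q
E = 1 (E = 0 + 1 = 1)
E*(R(-2, b(1, -3)) + 117) = 1*(2*(-9) + 117) = 1*(-18 + 117) = 1*99 = 99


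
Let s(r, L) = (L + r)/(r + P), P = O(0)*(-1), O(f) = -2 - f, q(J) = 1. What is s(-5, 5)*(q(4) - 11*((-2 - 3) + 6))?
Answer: 0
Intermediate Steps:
P = 2 (P = (-2 - 1*0)*(-1) = (-2 + 0)*(-1) = -2*(-1) = 2)
s(r, L) = (L + r)/(2 + r) (s(r, L) = (L + r)/(r + 2) = (L + r)/(2 + r))
s(-5, 5)*(q(4) - 11*((-2 - 3) + 6)) = ((5 - 5)/(2 - 5))*(1 - 11*((-2 - 3) + 6)) = (0/(-3))*(1 - 11*(-5 + 6)) = (-⅓*0)*(1 - 11*1) = 0*(1 - 11) = 0*(-10) = 0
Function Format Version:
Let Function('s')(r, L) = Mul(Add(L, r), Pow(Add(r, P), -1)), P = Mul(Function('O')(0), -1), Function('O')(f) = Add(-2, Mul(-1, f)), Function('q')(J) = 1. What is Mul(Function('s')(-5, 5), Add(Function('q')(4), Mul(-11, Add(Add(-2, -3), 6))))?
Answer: 0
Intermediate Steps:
P = 2 (P = Mul(Add(-2, Mul(-1, 0)), -1) = Mul(Add(-2, 0), -1) = Mul(-2, -1) = 2)
Function('s')(r, L) = Mul(Pow(Add(2, r), -1), Add(L, r)) (Function('s')(r, L) = Mul(Add(L, r), Pow(Add(r, 2), -1)) = Mul(Add(L, r), Pow(Add(2, r), -1)) = Mul(Pow(Add(2, r), -1), Add(L, r)))
Mul(Function('s')(-5, 5), Add(Function('q')(4), Mul(-11, Add(Add(-2, -3), 6)))) = Mul(Mul(Pow(Add(2, -5), -1), Add(5, -5)), Add(1, Mul(-11, Add(Add(-2, -3), 6)))) = Mul(Mul(Pow(-3, -1), 0), Add(1, Mul(-11, Add(-5, 6)))) = Mul(Mul(Rational(-1, 3), 0), Add(1, Mul(-11, 1))) = Mul(0, Add(1, -11)) = Mul(0, -10) = 0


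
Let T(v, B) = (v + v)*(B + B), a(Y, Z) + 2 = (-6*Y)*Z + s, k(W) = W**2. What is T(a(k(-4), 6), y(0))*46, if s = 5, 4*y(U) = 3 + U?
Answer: -79074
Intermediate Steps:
y(U) = 3/4 + U/4 (y(U) = (3 + U)/4 = 3/4 + U/4)
a(Y, Z) = 3 - 6*Y*Z (a(Y, Z) = -2 + ((-6*Y)*Z + 5) = -2 + (-6*Y*Z + 5) = -2 + (5 - 6*Y*Z) = 3 - 6*Y*Z)
T(v, B) = 4*B*v (T(v, B) = (2*v)*(2*B) = 4*B*v)
T(a(k(-4), 6), y(0))*46 = (4*(3/4 + (1/4)*0)*(3 - 6*(-4)**2*6))*46 = (4*(3/4 + 0)*(3 - 6*16*6))*46 = (4*(3/4)*(3 - 576))*46 = (4*(3/4)*(-573))*46 = -1719*46 = -79074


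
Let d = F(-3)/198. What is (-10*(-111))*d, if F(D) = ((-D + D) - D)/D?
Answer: -185/33 ≈ -5.6061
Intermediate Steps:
F(D) = -1 (F(D) = (0 - D)/D = (-D)/D = -1)
d = -1/198 ≈ -0.0050505
(-10*(-111))*d = -10*(-111)*(-1/198) = 1110*(-1/198) = -185/33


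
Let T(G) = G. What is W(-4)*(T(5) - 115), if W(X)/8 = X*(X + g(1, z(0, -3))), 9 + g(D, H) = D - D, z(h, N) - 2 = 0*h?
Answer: -45760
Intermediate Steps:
z(h, N) = 2 (z(h, N) = 2 + 0*h = 2 + 0 = 2)
g(D, H) = -9 (g(D, H) = -9 + (D - D) = -9 + 0 = -9)
W(X) = 8*X*(-9 + X) (W(X) = 8*(X*(X - 9)) = 8*(X*(-9 + X)) = 8*X*(-9 + X))
W(-4)*(T(5) - 115) = (8*(-4)*(-9 - 4))*(5 - 115) = (8*(-4)*(-13))*(-110) = 416*(-110) = -45760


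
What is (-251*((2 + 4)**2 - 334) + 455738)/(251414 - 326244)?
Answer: -265268/37415 ≈ -7.0899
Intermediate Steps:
(-251*((2 + 4)**2 - 334) + 455738)/(251414 - 326244) = (-251*(6**2 - 334) + 455738)/(-74830) = (-251*(36 - 334) + 455738)*(-1/74830) = (-251*(-298) + 455738)*(-1/74830) = (74798 + 455738)*(-1/74830) = 530536*(-1/74830) = -265268/37415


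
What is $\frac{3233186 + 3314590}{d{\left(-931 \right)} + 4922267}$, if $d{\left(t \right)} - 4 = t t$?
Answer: $\frac{818472}{723629} \approx 1.1311$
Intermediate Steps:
$d{\left(t \right)} = 4 + t^{2}$ ($d{\left(t \right)} = 4 + t t = 4 + t^{2}$)
$\frac{3233186 + 3314590}{d{\left(-931 \right)} + 4922267} = \frac{3233186 + 3314590}{\left(4 + \left(-931\right)^{2}\right) + 4922267} = \frac{6547776}{\left(4 + 866761\right) + 4922267} = \frac{6547776}{866765 + 4922267} = \frac{6547776}{5789032} = 6547776 \cdot \frac{1}{5789032} = \frac{818472}{723629}$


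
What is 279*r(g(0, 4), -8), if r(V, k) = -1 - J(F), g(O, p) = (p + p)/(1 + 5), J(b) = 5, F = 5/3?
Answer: -1674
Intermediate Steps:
F = 5/3 (F = 5*(⅓) = 5/3 ≈ 1.6667)
g(O, p) = p/3 (g(O, p) = (2*p)/6 = (2*p)*(⅙) = p/3)
r(V, k) = -6 (r(V, k) = -1 - 1*5 = -1 - 5 = -6)
279*r(g(0, 4), -8) = 279*(-6) = -1674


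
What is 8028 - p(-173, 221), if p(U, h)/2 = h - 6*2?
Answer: 7610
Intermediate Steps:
p(U, h) = -24 + 2*h (p(U, h) = 2*(h - 6*2) = 2*(h - 12) = 2*(-12 + h) = -24 + 2*h)
8028 - p(-173, 221) = 8028 - (-24 + 2*221) = 8028 - (-24 + 442) = 8028 - 1*418 = 8028 - 418 = 7610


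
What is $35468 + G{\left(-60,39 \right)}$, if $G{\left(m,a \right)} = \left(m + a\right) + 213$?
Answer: $35660$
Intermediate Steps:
$G{\left(m,a \right)} = 213 + a + m$ ($G{\left(m,a \right)} = \left(a + m\right) + 213 = 213 + a + m$)
$35468 + G{\left(-60,39 \right)} = 35468 + \left(213 + 39 - 60\right) = 35468 + 192 = 35660$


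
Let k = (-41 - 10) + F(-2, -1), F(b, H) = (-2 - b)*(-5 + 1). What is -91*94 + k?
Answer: -8605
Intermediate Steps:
F(b, H) = 8 + 4*b (F(b, H) = (-2 - b)*(-4) = 8 + 4*b)
k = -51 (k = (-41 - 10) + (8 + 4*(-2)) = -51 + (8 - 8) = -51 + 0 = -51)
-91*94 + k = -91*94 - 51 = -8554 - 51 = -8605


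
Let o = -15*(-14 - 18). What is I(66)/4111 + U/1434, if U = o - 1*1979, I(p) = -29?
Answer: -6203975/5895174 ≈ -1.0524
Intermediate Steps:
o = 480 (o = -15*(-32) = 480)
U = -1499 (U = 480 - 1*1979 = 480 - 1979 = -1499)
I(66)/4111 + U/1434 = -29/4111 - 1499/1434 = -6203975/5895174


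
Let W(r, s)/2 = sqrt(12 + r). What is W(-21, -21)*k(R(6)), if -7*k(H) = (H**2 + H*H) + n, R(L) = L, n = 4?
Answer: -456*I/7 ≈ -65.143*I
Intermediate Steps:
W(r, s) = 2*sqrt(12 + r)
k(H) = -4/7 - 2*H**2/7 (k(H) = -((H**2 + H*H) + 4)/7 = -((H**2 + H**2) + 4)/7 = -(2*H**2 + 4)/7 = -(4 + 2*H**2)/7 = -4/7 - 2*H**2/7)
W(-21, -21)*k(R(6)) = (2*sqrt(12 - 21))*(-4/7 - 2/7*6**2) = (2*sqrt(-9))*(-4/7 - 2/7*36) = (2*(3*I))*(-4/7 - 72/7) = (6*I)*(-76/7) = -456*I/7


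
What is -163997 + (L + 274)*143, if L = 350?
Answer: -74765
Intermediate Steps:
-163997 + (L + 274)*143 = -163997 + (350 + 274)*143 = -163997 + 624*143 = -163997 + 89232 = -74765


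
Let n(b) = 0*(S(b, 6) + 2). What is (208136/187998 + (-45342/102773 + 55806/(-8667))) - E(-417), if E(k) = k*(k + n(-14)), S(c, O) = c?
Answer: -147069425972552639/845738048691 ≈ -1.7389e+5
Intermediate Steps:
n(b) = 0 (n(b) = 0*(b + 2) = 0*(2 + b) = 0)
E(k) = k² (E(k) = k*(k + 0) = k*k = k²)
(208136/187998 + (-45342/102773 + 55806/(-8667))) - E(-417) = (208136/187998 + (-45342/102773 + 55806/(-8667))) - 1*(-417)² = (208136*(1/187998) + (-45342*1/102773 + 55806*(-1/8667))) - 1*173889 = (104068/93999 + (-4122/9343 - 18602/2889)) - 173889 = (104068/93999 - 185706944/26991927) - 173889 = -4882423723340/845738048691 - 173889 = -147069425972552639/845738048691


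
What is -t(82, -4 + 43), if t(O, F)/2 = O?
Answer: -164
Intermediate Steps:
t(O, F) = 2*O
-t(82, -4 + 43) = -2*82 = -1*164 = -164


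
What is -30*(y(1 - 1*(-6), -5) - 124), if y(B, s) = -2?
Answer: 3780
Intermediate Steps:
-30*(y(1 - 1*(-6), -5) - 124) = -30*(-2 - 124) = -30*(-126) = 3780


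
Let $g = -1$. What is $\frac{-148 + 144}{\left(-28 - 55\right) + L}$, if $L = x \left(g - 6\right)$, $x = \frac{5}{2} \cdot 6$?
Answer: $\frac{1}{47} \approx 0.021277$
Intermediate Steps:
$x = 15$ ($x = 5 \cdot \frac{1}{2} \cdot 6 = \frac{5}{2} \cdot 6 = 15$)
$L = -105$ ($L = 15 \left(-1 - 6\right) = 15 \left(-7\right) = -105$)
$\frac{-148 + 144}{\left(-28 - 55\right) + L} = \frac{-148 + 144}{\left(-28 - 55\right) - 105} = - \frac{4}{-83 - 105} = - \frac{4}{-188} = \left(-4\right) \left(- \frac{1}{188}\right) = \frac{1}{47}$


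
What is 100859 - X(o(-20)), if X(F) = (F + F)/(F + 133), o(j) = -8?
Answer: 12607391/125 ≈ 1.0086e+5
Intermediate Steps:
X(F) = 2*F/(133 + F) (X(F) = (2*F)/(133 + F) = 2*F/(133 + F))
100859 - X(o(-20)) = 100859 - 2*(-8)/(133 - 8) = 100859 - 2*(-8)/125 = 100859 - 1*(-16/125) = 100859 + 16/125 = 12607391/125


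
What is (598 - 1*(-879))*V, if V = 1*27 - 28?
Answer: -1477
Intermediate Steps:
V = -1 (V = 27 - 28 = -1)
(598 - 1*(-879))*V = (598 - 1*(-879))*(-1) = (598 + 879)*(-1) = 1477*(-1) = -1477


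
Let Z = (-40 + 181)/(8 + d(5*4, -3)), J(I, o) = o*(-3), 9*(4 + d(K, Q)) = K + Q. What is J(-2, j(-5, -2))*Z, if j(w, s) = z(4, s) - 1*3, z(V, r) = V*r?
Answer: 41877/53 ≈ 790.13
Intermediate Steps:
d(K, Q) = -4 + K/9 + Q/9 (d(K, Q) = -4 + (K + Q)/9 = -4 + (K/9 + Q/9) = -4 + K/9 + Q/9)
j(w, s) = -3 + 4*s (j(w, s) = 4*s - 1*3 = 4*s - 3 = -3 + 4*s)
J(I, o) = -3*o
Z = 1269/53 (Z = (-40 + 181)/(8 + (-4 + (5*4)/9 + (⅑)*(-3))) = 141/(8 + (-4 + (⅑)*20 - ⅓)) = 141/(8 + (-4 + 20/9 - ⅓)) = 141/(8 - 19/9) = 141/(53/9) = 141*(9/53) = 1269/53 ≈ 23.943)
J(-2, j(-5, -2))*Z = -3*(-3 + 4*(-2))*(1269/53) = -3*(-3 - 8)*(1269/53) = -3*(-11)*(1269/53) = 33*(1269/53) = 41877/53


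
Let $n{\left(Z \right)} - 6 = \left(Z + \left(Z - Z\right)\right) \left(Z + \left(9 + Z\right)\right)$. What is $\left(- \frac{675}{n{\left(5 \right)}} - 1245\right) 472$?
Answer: $- \frac{59670240}{101} \approx -5.9079 \cdot 10^{5}$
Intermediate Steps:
$n{\left(Z \right)} = 6 + Z \left(9 + 2 Z\right)$ ($n{\left(Z \right)} = 6 + \left(Z + \left(Z - Z\right)\right) \left(Z + \left(9 + Z\right)\right) = 6 + \left(Z + 0\right) \left(9 + 2 Z\right) = 6 + Z \left(9 + 2 Z\right)$)
$\left(- \frac{675}{n{\left(5 \right)}} - 1245\right) 472 = \left(- \frac{675}{6 + 2 \cdot 5^{2} + 9 \cdot 5} - 1245\right) 472 = \left(- \frac{675}{6 + 2 \cdot 25 + 45} - 1245\right) 472 = \left(- \frac{675}{6 + 50 + 45} - 1245\right) 472 = \left(- \frac{675}{101} - 1245\right) 472 = \left(- \frac{126420}{101}\right) 472 = - \frac{59670240}{101}$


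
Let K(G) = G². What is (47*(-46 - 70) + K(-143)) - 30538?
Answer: -15541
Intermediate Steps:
(47*(-46 - 70) + K(-143)) - 30538 = (47*(-46 - 70) + (-143)²) - 30538 = (47*(-116) + 20449) - 30538 = (-5452 + 20449) - 30538 = 14997 - 30538 = -15541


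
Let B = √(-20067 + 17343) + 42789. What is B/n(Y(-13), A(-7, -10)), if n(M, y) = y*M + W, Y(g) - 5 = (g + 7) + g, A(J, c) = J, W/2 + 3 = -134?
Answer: -42789/176 - I*√681/88 ≈ -243.12 - 0.29655*I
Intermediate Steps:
W = -274 (W = -6 + 2*(-134) = -6 - 268 = -274)
Y(g) = 12 + 2*g (Y(g) = 5 + ((g + 7) + g) = 5 + ((7 + g) + g) = 5 + (7 + 2*g) = 12 + 2*g)
n(M, y) = -274 + M*y (n(M, y) = y*M - 274 = M*y - 274 = -274 + M*y)
B = 42789 + 2*I*√681 (B = √(-2724) + 42789 = 2*I*√681 + 42789 = 42789 + 2*I*√681 ≈ 42789.0 + 52.192*I)
B/n(Y(-13), A(-7, -10)) = (42789 + 2*I*√681)/(-274 + (12 + 2*(-13))*(-7)) = (42789 + 2*I*√681)/(-274 + (12 - 26)*(-7)) = (42789 + 2*I*√681)/(-274 - 14*(-7)) = (42789 + 2*I*√681)/(-274 + 98) = (42789 + 2*I*√681)/(-176) = (42789 + 2*I*√681)*(-1/176) = -42789/176 - I*√681/88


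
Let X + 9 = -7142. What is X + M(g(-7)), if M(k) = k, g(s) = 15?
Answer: -7136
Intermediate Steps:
X = -7151 (X = -9 - 7142 = -7151)
X + M(g(-7)) = -7151 + 15 = -7136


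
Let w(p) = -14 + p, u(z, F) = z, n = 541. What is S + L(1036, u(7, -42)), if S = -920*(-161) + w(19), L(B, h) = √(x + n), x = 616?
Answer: 148125 + √1157 ≈ 1.4816e+5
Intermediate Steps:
L(B, h) = √1157 (L(B, h) = √(616 + 541) = √1157)
S = 148125 (S = -920*(-161) + (-14 + 19) = 148120 + 5 = 148125)
S + L(1036, u(7, -42)) = 148125 + √1157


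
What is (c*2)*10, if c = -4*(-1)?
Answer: 80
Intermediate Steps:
c = 4
(c*2)*10 = (4*2)*10 = 8*10 = 80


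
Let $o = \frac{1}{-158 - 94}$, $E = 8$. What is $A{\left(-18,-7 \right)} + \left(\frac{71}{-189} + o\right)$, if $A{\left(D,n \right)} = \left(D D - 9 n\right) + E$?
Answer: $\frac{42619}{108} \approx 394.62$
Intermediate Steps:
$o = - \frac{1}{252}$ ($o = \frac{1}{-252} = - \frac{1}{252} \approx -0.0039683$)
$A{\left(D,n \right)} = 8 + D^{2} - 9 n$ ($A{\left(D,n \right)} = \left(D D - 9 n\right) + 8 = \left(D^{2} - 9 n\right) + 8 = 8 + D^{2} - 9 n$)
$A{\left(-18,-7 \right)} + \left(\frac{71}{-189} + o\right) = \left(8 + \left(-18\right)^{2} - -63\right) + \left(\frac{71}{-189} - \frac{1}{252}\right) = \left(8 + 324 + 63\right) + \left(71 \left(- \frac{1}{189}\right) - \frac{1}{252}\right) = 395 - \frac{41}{108} = \frac{42619}{108}$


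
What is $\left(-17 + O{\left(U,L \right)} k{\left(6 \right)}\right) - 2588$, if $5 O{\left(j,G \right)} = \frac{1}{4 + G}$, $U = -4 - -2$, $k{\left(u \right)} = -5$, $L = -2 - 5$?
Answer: $- \frac{7814}{3} \approx -2604.7$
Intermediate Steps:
$L = -7$
$U = -2$ ($U = -4 + 2 = -2$)
$O{\left(j,G \right)} = \frac{1}{5 \left(4 + G\right)}$
$\left(-17 + O{\left(U,L \right)} k{\left(6 \right)}\right) - 2588 = \left(-17 + \frac{1}{5 \left(4 - 7\right)} \left(-5\right)\right) - 2588 = \left(-17 + \frac{1}{5 \left(-3\right)} \left(-5\right)\right) - 2588 = \left(-17 + \frac{1}{5} \left(- \frac{1}{3}\right) \left(-5\right)\right) - 2588 = \left(-17 - - \frac{1}{3}\right) - 2588 = \left(-17 + \frac{1}{3}\right) - 2588 = - \frac{50}{3} - 2588 = - \frac{7814}{3}$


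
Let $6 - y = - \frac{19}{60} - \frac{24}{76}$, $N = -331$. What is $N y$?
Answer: $- \frac{2502691}{1140} \approx -2195.3$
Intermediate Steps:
$y = \frac{7561}{1140}$ ($y = 6 - \left(- \frac{19}{60} - \frac{24}{76}\right) = 6 - \left(\left(-19\right) \frac{1}{60} - \frac{6}{19}\right) = 6 - \left(- \frac{19}{60} - \frac{6}{19}\right) = 6 - - \frac{721}{1140} = 6 + \frac{721}{1140} = \frac{7561}{1140} \approx 6.6325$)
$N y = \left(-331\right) \frac{7561}{1140} = - \frac{2502691}{1140}$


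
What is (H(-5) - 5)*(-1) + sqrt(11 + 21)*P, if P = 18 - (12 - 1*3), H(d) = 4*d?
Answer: 25 + 36*sqrt(2) ≈ 75.912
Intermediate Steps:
P = 9 (P = 18 - (12 - 3) = 18 - 1*9 = 18 - 9 = 9)
(H(-5) - 5)*(-1) + sqrt(11 + 21)*P = (4*(-5) - 5)*(-1) + sqrt(11 + 21)*9 = (-20 - 5)*(-1) + sqrt(32)*9 = -25*(-1) + (4*sqrt(2))*9 = 25 + 36*sqrt(2)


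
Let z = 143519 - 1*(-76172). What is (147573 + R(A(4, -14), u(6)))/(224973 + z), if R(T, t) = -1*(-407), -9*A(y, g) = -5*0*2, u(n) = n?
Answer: 36995/111166 ≈ 0.33279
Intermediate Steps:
A(y, g) = 0 (A(y, g) = -(-5*0)*2/9 = -0*2 = -⅑*0 = 0)
z = 219691 (z = 143519 + 76172 = 219691)
R(T, t) = 407
(147573 + R(A(4, -14), u(6)))/(224973 + z) = (147573 + 407)/(224973 + 219691) = 147980/444664 = 147980*(1/444664) = 36995/111166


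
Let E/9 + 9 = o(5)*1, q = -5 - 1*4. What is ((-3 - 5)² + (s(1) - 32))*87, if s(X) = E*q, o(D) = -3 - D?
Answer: 122583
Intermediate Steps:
q = -9 (q = -5 - 4 = -9)
E = -153 (E = -81 + 9*((-3 - 1*5)*1) = -81 + 9*((-3 - 5)*1) = -81 + 9*(-8*1) = -81 + 9*(-8) = -81 - 72 = -153)
s(X) = 1377 (s(X) = -153*(-9) = 1377)
((-3 - 5)² + (s(1) - 32))*87 = ((-3 - 5)² + (1377 - 32))*87 = ((-8)² + 1345)*87 = (64 + 1345)*87 = 1409*87 = 122583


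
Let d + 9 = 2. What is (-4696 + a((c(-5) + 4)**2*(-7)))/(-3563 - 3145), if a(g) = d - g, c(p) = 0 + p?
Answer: 1174/1677 ≈ 0.70006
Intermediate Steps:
c(p) = p
d = -7 (d = -9 + 2 = -7)
a(g) = -7 - g
(-4696 + a((c(-5) + 4)**2*(-7)))/(-3563 - 3145) = (-4696 + (-7 - (-5 + 4)**2*(-7)))/(-3563 - 3145) = (-4696 + (-7 - (-1)**2*(-7)))/(-6708) = (-4696 + (-7 - (-7)))*(-1/6708) = (-4696 + (-7 - 1*(-7)))*(-1/6708) = (-4696 + (-7 + 7))*(-1/6708) = (-4696 + 0)*(-1/6708) = -4696*(-1/6708) = 1174/1677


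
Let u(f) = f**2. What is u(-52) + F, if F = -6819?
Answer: -4115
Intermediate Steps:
u(-52) + F = (-52)**2 - 6819 = 2704 - 6819 = -4115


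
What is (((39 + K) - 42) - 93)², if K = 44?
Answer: 2704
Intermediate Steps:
(((39 + K) - 42) - 93)² = (((39 + 44) - 42) - 93)² = ((83 - 42) - 93)² = (41 - 93)² = (-52)² = 2704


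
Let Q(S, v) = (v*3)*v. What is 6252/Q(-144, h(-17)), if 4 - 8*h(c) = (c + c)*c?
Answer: 33344/82369 ≈ 0.40481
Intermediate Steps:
h(c) = 1/2 - c**2/4 (h(c) = 1/2 - (c + c)*c/8 = 1/2 - 2*c*c/8 = 1/2 - c**2/4)
Q(S, v) = 3*v**2 (Q(S, v) = (3*v)*v = 3*v**2)
6252/Q(-144, h(-17)) = 6252/((3*(1/2 - 1/4*(-17)**2)**2)) = 6252/((3*(1/2 - 1/4*289)**2)) = 6252/((3*(1/2 - 289/4)**2)) = 6252/((3*(-287/4)**2)) = 6252/((3*(82369/16))) = 6252/(247107/16) = 6252*(16/247107) = 33344/82369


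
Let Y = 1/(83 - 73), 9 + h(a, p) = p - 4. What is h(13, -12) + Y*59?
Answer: -191/10 ≈ -19.100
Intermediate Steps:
h(a, p) = -13 + p (h(a, p) = -9 + (p - 4) = -9 + (-4 + p) = -13 + p)
Y = ⅒ (Y = 1/10 = ⅒ ≈ 0.10000)
h(13, -12) + Y*59 = (-13 - 12) + (⅒)*59 = -25 + 59/10 = -191/10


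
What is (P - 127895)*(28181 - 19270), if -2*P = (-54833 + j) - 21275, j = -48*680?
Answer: -655145631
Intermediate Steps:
j = -32640
P = 54374 (P = -((-54833 - 32640) - 21275)/2 = -(-87473 - 21275)/2 = -½*(-108748) = 54374)
(P - 127895)*(28181 - 19270) = (54374 - 127895)*(28181 - 19270) = -73521*8911 = -655145631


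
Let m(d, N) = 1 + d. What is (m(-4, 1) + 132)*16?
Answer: 2064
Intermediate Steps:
(m(-4, 1) + 132)*16 = ((1 - 4) + 132)*16 = (-3 + 132)*16 = 129*16 = 2064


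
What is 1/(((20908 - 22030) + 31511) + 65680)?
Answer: 1/96069 ≈ 1.0409e-5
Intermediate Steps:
1/(((20908 - 22030) + 31511) + 65680) = 1/((-1122 + 31511) + 65680) = 1/(30389 + 65680) = 1/96069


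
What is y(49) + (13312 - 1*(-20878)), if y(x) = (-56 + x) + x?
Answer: 34232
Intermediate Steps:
y(x) = -56 + 2*x
y(49) + (13312 - 1*(-20878)) = (-56 + 2*49) + (13312 - 1*(-20878)) = (-56 + 98) + (13312 + 20878) = 42 + 34190 = 34232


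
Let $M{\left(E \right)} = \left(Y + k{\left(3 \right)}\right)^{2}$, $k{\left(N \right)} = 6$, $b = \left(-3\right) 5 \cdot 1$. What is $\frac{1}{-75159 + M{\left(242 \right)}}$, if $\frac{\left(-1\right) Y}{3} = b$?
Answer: $- \frac{1}{72558} \approx -1.3782 \cdot 10^{-5}$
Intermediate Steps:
$b = -15$ ($b = \left(-15\right) 1 = -15$)
$Y = 45$ ($Y = \left(-3\right) \left(-15\right) = 45$)
$M{\left(E \right)} = 2601$ ($M{\left(E \right)} = \left(45 + 6\right)^{2} = 51^{2} = 2601$)
$\frac{1}{-75159 + M{\left(242 \right)}} = \frac{1}{-75159 + 2601} = \frac{1}{-72558} = - \frac{1}{72558}$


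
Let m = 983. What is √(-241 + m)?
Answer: √742 ≈ 27.240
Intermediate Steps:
√(-241 + m) = √(-241 + 983) = √742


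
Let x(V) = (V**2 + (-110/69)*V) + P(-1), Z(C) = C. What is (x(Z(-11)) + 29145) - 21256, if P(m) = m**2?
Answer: 553969/69 ≈ 8028.5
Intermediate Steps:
x(V) = 1 + V**2 - 110*V/69 (x(V) = (V**2 + (-110/69)*V) + (-1)**2 = (V**2 + (-110*1/69)*V) + 1 = (V**2 - 110*V/69) + 1 = 1 + V**2 - 110*V/69)
(x(Z(-11)) + 29145) - 21256 = ((1 + (-11)**2 - 110/69*(-11)) + 29145) - 21256 = ((1 + 121 + 1210/69) + 29145) - 21256 = (9628/69 + 29145) - 21256 = 2020633/69 - 21256 = 553969/69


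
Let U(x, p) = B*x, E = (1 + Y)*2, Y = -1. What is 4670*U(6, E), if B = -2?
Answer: -56040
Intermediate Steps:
E = 0 (E = (1 - 1)*2 = 0*2 = 0)
U(x, p) = -2*x
4670*U(6, E) = 4670*(-2*6) = 4670*(-12) = -56040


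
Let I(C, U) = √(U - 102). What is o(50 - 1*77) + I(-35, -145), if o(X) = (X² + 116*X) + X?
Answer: -2430 + I*√247 ≈ -2430.0 + 15.716*I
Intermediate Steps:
I(C, U) = √(-102 + U)
o(X) = X² + 117*X
o(50 - 1*77) + I(-35, -145) = (50 - 1*77)*(117 + (50 - 1*77)) + √(-102 - 145) = (50 - 77)*(117 + (50 - 77)) + √(-247) = -27*(117 - 27) + I*√247 = -27*90 + I*√247 = -2430 + I*√247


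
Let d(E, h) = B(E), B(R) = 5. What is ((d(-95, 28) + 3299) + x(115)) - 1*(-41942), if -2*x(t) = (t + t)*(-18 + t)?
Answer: 34091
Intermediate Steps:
d(E, h) = 5
x(t) = -t*(-18 + t) (x(t) = -(t + t)*(-18 + t)/2 = -2*t*(-18 + t)/2 = -t*(-18 + t))
((d(-95, 28) + 3299) + x(115)) - 1*(-41942) = ((5 + 3299) + 115*(18 - 1*115)) - 1*(-41942) = (3304 + 115*(18 - 115)) + 41942 = (3304 + 115*(-97)) + 41942 = (3304 - 11155) + 41942 = -7851 + 41942 = 34091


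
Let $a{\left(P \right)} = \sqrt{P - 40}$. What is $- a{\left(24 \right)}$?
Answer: $- 4 i \approx - 4.0 i$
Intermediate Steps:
$a{\left(P \right)} = \sqrt{-40 + P}$
$- a{\left(24 \right)} = - \sqrt{-40 + 24} = - \sqrt{-16} = - 4 i$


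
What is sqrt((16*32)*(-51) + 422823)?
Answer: 3*sqrt(44079) ≈ 629.85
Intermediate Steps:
sqrt((16*32)*(-51) + 422823) = sqrt(512*(-51) + 422823) = sqrt(-26112 + 422823) = sqrt(396711) = 3*sqrt(44079)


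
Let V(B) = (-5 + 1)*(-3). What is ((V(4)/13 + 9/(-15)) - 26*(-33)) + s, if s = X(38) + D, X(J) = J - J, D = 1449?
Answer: 149976/65 ≈ 2307.3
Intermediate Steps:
V(B) = 12 (V(B) = -4*(-3) = 12)
X(J) = 0
s = 1449 (s = 0 + 1449 = 1449)
((V(4)/13 + 9/(-15)) - 26*(-33)) + s = ((12/13 + 9/(-15)) - 26*(-33)) + 1449 = ((12*(1/13) + 9*(-1/15)) + 858) + 1449 = ((12/13 - 3/5) + 858) + 1449 = (21/65 + 858) + 1449 = 55791/65 + 1449 = 149976/65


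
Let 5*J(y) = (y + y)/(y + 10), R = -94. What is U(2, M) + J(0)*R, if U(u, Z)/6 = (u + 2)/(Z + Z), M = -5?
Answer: -12/5 ≈ -2.4000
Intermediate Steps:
U(u, Z) = 3*(2 + u)/Z (U(u, Z) = 6*((u + 2)/(Z + Z)) = 6*((2 + u)/((2*Z))) = 6*((2 + u)*(1/(2*Z))) = 6*((2 + u)/(2*Z)) = 3*(2 + u)/Z)
J(y) = 2*y/(5*(10 + y)) (J(y) = ((y + y)/(y + 10))/5 = ((2*y)/(10 + y))/5 = (2*y/(10 + y))/5 = 2*y/(5*(10 + y)))
U(2, M) + J(0)*R = 3*(2 + 2)/(-5) + ((2/5)*0/(10 + 0))*(-94) = 3*(-1/5)*4 + ((2/5)*0/10)*(-94) = -12/5 + ((2/5)*0*(1/10))*(-94) = -12/5 + 0*(-94) = -12/5 + 0 = -12/5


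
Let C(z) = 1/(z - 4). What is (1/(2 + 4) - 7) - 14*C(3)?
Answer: 43/6 ≈ 7.1667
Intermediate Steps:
C(z) = 1/(-4 + z)
(1/(2 + 4) - 7) - 14*C(3) = (1/(2 + 4) - 7) - 14/(-4 + 3) = (1/6 - 7) - 14/(-1) = (⅙ - 7) - 14*(-1) = -41/6 + 14 = 43/6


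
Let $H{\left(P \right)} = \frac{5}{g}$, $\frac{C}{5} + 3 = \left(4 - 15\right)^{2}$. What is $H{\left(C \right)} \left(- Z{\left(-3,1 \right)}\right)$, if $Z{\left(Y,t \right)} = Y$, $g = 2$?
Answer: $\frac{15}{2} \approx 7.5$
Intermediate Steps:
$C = 590$ ($C = -15 + 5 \left(4 - 15\right)^{2} = -15 + 5 \left(-11\right)^{2} = -15 + 5 \cdot 121 = -15 + 605 = 590$)
$H{\left(P \right)} = \frac{5}{2}$
$H{\left(C \right)} \left(- Z{\left(-3,1 \right)}\right) = \frac{5 \left(\left(-1\right) \left(-3\right)\right)}{2} = \frac{5}{2} \cdot 3 = \frac{15}{2}$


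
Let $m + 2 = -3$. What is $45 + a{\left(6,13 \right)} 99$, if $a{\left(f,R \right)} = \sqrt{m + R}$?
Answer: $45 + 198 \sqrt{2} \approx 325.01$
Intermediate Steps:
$m = -5$ ($m = -2 - 3 = -5$)
$a{\left(f,R \right)} = \sqrt{-5 + R}$
$45 + a{\left(6,13 \right)} 99 = 45 + \sqrt{-5 + 13} \cdot 99 = 45 + \sqrt{8} \cdot 99 = 45 + 2 \sqrt{2} \cdot 99 = 45 + 198 \sqrt{2}$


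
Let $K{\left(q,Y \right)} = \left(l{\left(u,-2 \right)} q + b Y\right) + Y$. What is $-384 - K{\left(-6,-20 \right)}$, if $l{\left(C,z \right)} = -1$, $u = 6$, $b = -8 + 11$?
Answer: $-310$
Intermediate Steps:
$b = 3$
$K{\left(q,Y \right)} = - q + 4 Y$ ($K{\left(q,Y \right)} = \left(- q + 3 Y\right) + Y = - q + 4 Y$)
$-384 - K{\left(-6,-20 \right)} = -384 - \left(\left(-1\right) \left(-6\right) + 4 \left(-20\right)\right) = -384 - \left(6 - 80\right) = -384 - -74 = -384 + 74 = -310$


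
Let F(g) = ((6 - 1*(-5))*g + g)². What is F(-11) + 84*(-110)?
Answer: 8184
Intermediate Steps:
F(g) = 144*g² (F(g) = ((6 + 5)*g + g)² = (11*g + g)² = (12*g)² = 144*g²)
F(-11) + 84*(-110) = 144*(-11)² + 84*(-110) = 144*121 - 9240 = 17424 - 9240 = 8184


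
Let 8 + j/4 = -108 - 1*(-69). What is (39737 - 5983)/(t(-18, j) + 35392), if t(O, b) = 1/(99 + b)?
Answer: 3004106/3149887 ≈ 0.95372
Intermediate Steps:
j = -188 (j = -32 + 4*(-108 - 1*(-69)) = -32 + 4*(-108 + 69) = -32 + 4*(-39) = -32 - 156 = -188)
(39737 - 5983)/(t(-18, j) + 35392) = (39737 - 5983)/(1/(99 - 188) + 35392) = 33754/(1/(-89) + 35392) = 33754/(-1/89 + 35392) = 33754/(3149887/89) = 33754*(89/3149887) = 3004106/3149887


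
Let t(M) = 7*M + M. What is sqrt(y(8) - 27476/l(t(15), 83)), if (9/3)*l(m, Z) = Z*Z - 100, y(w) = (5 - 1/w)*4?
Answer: sqrt(150738430)/4526 ≈ 2.7127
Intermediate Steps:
t(M) = 8*M
y(w) = 20 - 4/w
l(m, Z) = -100/3 + Z**2/3 (l(m, Z) = (Z*Z - 100)/3 = (Z**2 - 100)/3 = (-100 + Z**2)/3 = -100/3 + Z**2/3)
sqrt(y(8) - 27476/l(t(15), 83)) = sqrt((20 - 4/8) - 27476/(-100/3 + (1/3)*83**2)) = sqrt((20 - 4*1/8) - 27476/(-100/3 + (1/3)*6889)) = sqrt((20 - 1/2) - 27476/(-100/3 + 6889/3)) = sqrt(39/2 - 27476/2263) = sqrt(33305/4526) = sqrt(150738430)/4526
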